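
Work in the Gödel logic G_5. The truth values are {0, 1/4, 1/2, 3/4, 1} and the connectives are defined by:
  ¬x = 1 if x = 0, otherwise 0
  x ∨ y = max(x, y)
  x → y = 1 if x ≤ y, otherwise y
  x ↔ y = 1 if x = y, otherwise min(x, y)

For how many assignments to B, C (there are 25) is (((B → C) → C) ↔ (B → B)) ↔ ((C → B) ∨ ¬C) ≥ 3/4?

value 1: 11 assignments (counts)
value 3/4: 2 assignments (counts)
value 1/2: 3 assignments
value 1/4: 4 assignments
value 0: 5 assignments
So 13 of the 25 assignments meet the threshold.

13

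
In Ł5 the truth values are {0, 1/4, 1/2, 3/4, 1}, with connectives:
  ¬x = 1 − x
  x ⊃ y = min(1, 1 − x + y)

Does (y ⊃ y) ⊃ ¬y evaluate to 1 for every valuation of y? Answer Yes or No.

No

Counterexample: take y = 1/4.
y ⊃ y = 1/4 ⊃ 1/4 = 1
¬y = ¬1/4 = 3/4
(y ⊃ y) ⊃ ¬y = 1 ⊃ 3/4 = 3/4
This gives 3/4 ≠ 1.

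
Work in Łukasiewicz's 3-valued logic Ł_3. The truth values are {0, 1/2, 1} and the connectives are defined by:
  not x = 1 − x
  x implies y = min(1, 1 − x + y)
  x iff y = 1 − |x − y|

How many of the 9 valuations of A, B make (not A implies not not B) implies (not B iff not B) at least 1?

A = 0, B = 0 ↦ 1  ≥
A = 0, B = 1/2 ↦ 1  ≥
A = 0, B = 1 ↦ 1  ≥
A = 1/2, B = 0 ↦ 1  ≥
A = 1/2, B = 1/2 ↦ 1  ≥
A = 1/2, B = 1 ↦ 1  ≥
A = 1, B = 0 ↦ 1  ≥
A = 1, B = 1/2 ↦ 1  ≥
A = 1, B = 1 ↦ 1  ≥
So 9 of the 9 assignments meet the threshold.

9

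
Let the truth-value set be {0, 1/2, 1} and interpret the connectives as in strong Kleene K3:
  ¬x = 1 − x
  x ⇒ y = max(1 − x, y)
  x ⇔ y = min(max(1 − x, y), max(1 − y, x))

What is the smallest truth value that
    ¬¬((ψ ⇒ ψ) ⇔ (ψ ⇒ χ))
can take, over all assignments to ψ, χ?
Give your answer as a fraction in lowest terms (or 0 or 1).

0

Take ψ = 1, χ = 0:
ψ ⇒ ψ = 1 ⇒ 1 = 1
ψ ⇒ χ = 1 ⇒ 0 = 0
(ψ ⇒ ψ) ⇔ (ψ ⇒ χ) = 1 ⇔ 0 = 0
¬((ψ ⇒ ψ) ⇔ (ψ ⇒ χ)) = ¬0 = 1
¬¬((ψ ⇒ ψ) ⇔ (ψ ⇒ χ)) = ¬1 = 0
No assignment yields a value below 0, so this is the minimum.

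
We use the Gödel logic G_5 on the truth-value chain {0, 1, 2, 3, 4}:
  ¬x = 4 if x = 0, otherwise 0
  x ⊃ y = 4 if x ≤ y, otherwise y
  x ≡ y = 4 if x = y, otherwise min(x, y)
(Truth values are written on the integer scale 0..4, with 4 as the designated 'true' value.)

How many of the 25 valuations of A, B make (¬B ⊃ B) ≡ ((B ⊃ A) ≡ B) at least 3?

9

value 4: 6 assignments (counts)
value 3: 3 assignments (counts)
value 2: 5 assignments
value 1: 7 assignments
value 0: 4 assignments
So 9 of the 25 assignments meet the threshold.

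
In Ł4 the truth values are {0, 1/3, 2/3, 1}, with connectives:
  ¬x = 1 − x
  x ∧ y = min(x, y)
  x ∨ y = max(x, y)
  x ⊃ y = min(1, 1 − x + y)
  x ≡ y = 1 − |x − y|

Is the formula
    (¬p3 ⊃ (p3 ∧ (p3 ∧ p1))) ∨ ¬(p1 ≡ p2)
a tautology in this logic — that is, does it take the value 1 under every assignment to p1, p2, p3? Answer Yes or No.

No

Counterexample: take p1 = 0, p2 = 0, p3 = 0.
¬p3 = ¬0 = 1
p3 ∧ p1 = 0 ∧ 0 = 0
p3 ∧ (p3 ∧ p1) = 0 ∧ 0 = 0
¬p3 ⊃ (p3 ∧ (p3 ∧ p1)) = 1 ⊃ 0 = 0
p1 ≡ p2 = 0 ≡ 0 = 1
¬(p1 ≡ p2) = ¬1 = 0
(¬p3 ⊃ (p3 ∧ (p3 ∧ p1))) ∨ ¬(p1 ≡ p2) = 0 ∨ 0 = 0
This gives 0 ≠ 1.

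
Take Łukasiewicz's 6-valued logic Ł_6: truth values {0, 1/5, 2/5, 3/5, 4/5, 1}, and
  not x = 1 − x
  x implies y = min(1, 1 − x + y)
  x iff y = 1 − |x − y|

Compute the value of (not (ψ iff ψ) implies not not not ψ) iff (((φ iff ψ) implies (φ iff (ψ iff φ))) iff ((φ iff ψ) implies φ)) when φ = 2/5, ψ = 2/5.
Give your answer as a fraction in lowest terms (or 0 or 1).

ψ iff ψ = 2/5 iff 2/5 = 1
not (ψ iff ψ) = not 1 = 0
not ψ = not 2/5 = 3/5
not not ψ = not 3/5 = 2/5
not not not ψ = not 2/5 = 3/5
not (ψ iff ψ) implies not not not ψ = 0 implies 3/5 = 1
φ iff ψ = 2/5 iff 2/5 = 1
ψ iff φ = 2/5 iff 2/5 = 1
φ iff (ψ iff φ) = 2/5 iff 1 = 2/5
(φ iff ψ) implies (φ iff (ψ iff φ)) = 1 implies 2/5 = 2/5
φ iff ψ = 2/5 iff 2/5 = 1
(φ iff ψ) implies φ = 1 implies 2/5 = 2/5
((φ iff ψ) implies (φ iff (ψ iff φ))) iff ((φ iff ψ) implies φ) = 2/5 iff 2/5 = 1
(not (ψ iff ψ) implies not not not ψ) iff (((φ iff ψ) implies (φ iff (ψ iff φ))) iff ((φ iff ψ) implies φ)) = 1 iff 1 = 1

1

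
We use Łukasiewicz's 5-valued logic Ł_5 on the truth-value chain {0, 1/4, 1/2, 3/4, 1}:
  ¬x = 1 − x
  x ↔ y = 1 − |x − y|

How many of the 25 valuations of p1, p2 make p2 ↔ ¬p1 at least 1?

value 1: 5 assignments (counts)
value 3/4: 8 assignments
value 1/2: 6 assignments
value 1/4: 4 assignments
value 0: 2 assignments
So 5 of the 25 assignments meet the threshold.

5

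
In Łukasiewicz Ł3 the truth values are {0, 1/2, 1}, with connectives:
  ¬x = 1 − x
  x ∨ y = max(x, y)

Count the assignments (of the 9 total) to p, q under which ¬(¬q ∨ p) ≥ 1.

p = 0, q = 0 ↦ 0  <
p = 0, q = 1/2 ↦ 1/2  <
p = 0, q = 1 ↦ 1  ≥
p = 1/2, q = 0 ↦ 0  <
p = 1/2, q = 1/2 ↦ 1/2  <
p = 1/2, q = 1 ↦ 1/2  <
p = 1, q = 0 ↦ 0  <
p = 1, q = 1/2 ↦ 0  <
p = 1, q = 1 ↦ 0  <
So 1 of the 9 assignments meets the threshold.

1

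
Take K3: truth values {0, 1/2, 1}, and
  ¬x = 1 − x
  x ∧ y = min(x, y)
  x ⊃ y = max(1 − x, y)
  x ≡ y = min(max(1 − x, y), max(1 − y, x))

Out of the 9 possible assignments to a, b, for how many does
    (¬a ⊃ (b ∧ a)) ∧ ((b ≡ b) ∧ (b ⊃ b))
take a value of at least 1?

a = 0, b = 0 ↦ 0  <
a = 0, b = 1/2 ↦ 0  <
a = 0, b = 1 ↦ 0  <
a = 1/2, b = 0 ↦ 1/2  <
a = 1/2, b = 1/2 ↦ 1/2  <
a = 1/2, b = 1 ↦ 1/2  <
a = 1, b = 0 ↦ 1  ≥
a = 1, b = 1/2 ↦ 1/2  <
a = 1, b = 1 ↦ 1  ≥
So 2 of the 9 assignments meet the threshold.

2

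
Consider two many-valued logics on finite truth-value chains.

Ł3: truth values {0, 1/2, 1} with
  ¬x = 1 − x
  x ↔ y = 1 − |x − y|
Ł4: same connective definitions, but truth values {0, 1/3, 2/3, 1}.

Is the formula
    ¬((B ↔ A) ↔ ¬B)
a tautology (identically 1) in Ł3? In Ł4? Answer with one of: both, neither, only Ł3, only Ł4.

neither

In Ł3: at A = 0, B = 0 the value is 0 — not a tautology.
In Ł4: at A = 0, B = 0 the value is 0 — not a tautology.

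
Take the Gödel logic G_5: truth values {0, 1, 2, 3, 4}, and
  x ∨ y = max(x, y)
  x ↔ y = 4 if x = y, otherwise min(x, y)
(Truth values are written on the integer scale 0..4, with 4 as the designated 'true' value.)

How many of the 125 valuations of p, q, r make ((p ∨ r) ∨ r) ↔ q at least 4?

value 4: 25 assignments (counts)
value 3: 16 assignments
value 2: 26 assignments
value 1: 30 assignments
value 0: 28 assignments
So 25 of the 125 assignments meet the threshold.

25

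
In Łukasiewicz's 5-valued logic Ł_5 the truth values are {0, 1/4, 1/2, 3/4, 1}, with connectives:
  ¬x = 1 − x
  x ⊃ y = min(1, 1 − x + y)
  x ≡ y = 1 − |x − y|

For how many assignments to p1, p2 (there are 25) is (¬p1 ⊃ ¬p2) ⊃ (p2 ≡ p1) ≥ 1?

value 1: 15 assignments (counts)
value 3/4: 4 assignments
value 1/2: 3 assignments
value 1/4: 2 assignments
value 0: 1 assignment
So 15 of the 25 assignments meet the threshold.

15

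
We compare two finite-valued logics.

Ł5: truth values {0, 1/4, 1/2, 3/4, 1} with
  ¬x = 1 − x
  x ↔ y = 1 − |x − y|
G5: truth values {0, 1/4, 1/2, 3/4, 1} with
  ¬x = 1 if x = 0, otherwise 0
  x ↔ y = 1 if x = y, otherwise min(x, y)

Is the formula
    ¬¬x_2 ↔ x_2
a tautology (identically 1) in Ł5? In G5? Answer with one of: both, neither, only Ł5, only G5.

In Ł5: every assignment gives 1 — tautology.
In G5: at x_2 = 1/4 the value is 1/4 — not a tautology.

only Ł5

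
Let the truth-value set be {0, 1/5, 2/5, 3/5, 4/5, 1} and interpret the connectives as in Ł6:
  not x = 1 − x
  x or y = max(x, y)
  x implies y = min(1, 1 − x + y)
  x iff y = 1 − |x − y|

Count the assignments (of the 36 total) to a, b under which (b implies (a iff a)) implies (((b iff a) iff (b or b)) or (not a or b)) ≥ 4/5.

29

value 1: 18 assignments (counts)
value 4/5: 11 assignments (counts)
value 3/5: 7 assignments
So 29 of the 36 assignments meet the threshold.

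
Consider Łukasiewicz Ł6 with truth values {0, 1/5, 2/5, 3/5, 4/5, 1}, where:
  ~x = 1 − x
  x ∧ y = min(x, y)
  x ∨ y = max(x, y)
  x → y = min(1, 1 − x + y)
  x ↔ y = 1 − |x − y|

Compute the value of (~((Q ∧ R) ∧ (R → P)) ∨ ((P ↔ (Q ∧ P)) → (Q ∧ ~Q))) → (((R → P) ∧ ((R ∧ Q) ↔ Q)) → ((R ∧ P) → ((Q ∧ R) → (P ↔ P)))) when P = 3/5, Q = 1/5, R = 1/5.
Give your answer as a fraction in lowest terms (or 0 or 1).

1

Q ∧ R = 1/5 ∧ 1/5 = 1/5
R → P = 1/5 → 3/5 = 1
(Q ∧ R) ∧ (R → P) = 1/5 ∧ 1 = 1/5
~((Q ∧ R) ∧ (R → P)) = ~1/5 = 4/5
Q ∧ P = 1/5 ∧ 3/5 = 1/5
P ↔ (Q ∧ P) = 3/5 ↔ 1/5 = 3/5
~Q = ~1/5 = 4/5
Q ∧ ~Q = 1/5 ∧ 4/5 = 1/5
(P ↔ (Q ∧ P)) → (Q ∧ ~Q) = 3/5 → 1/5 = 3/5
~((Q ∧ R) ∧ (R → P)) ∨ ((P ↔ (Q ∧ P)) → (Q ∧ ~Q)) = 4/5 ∨ 3/5 = 4/5
R → P = 1/5 → 3/5 = 1
R ∧ Q = 1/5 ∧ 1/5 = 1/5
(R ∧ Q) ↔ Q = 1/5 ↔ 1/5 = 1
(R → P) ∧ ((R ∧ Q) ↔ Q) = 1 ∧ 1 = 1
R ∧ P = 1/5 ∧ 3/5 = 1/5
Q ∧ R = 1/5 ∧ 1/5 = 1/5
P ↔ P = 3/5 ↔ 3/5 = 1
(Q ∧ R) → (P ↔ P) = 1/5 → 1 = 1
(R ∧ P) → ((Q ∧ R) → (P ↔ P)) = 1/5 → 1 = 1
((R → P) ∧ ((R ∧ Q) ↔ Q)) → ((R ∧ P) → ((Q ∧ R) → (P ↔ P))) = 1 → 1 = 1
(~((Q ∧ R) ∧ (R → P)) ∨ ((P ↔ (Q ∧ P)) → (Q ∧ ~Q))) → (((R → P) ∧ ((R ∧ Q) ↔ Q)) → ((R ∧ P) → ((Q ∧ R) → (P ↔ P)))) = 4/5 → 1 = 1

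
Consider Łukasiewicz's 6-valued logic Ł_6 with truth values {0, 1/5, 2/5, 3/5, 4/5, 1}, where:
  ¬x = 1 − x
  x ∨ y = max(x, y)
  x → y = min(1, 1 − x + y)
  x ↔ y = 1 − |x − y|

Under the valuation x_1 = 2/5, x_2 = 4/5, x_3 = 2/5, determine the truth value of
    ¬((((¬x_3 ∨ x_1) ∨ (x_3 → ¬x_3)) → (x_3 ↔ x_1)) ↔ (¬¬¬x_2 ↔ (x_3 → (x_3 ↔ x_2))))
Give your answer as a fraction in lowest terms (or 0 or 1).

¬x_3 = ¬2/5 = 3/5
¬x_3 ∨ x_1 = 3/5 ∨ 2/5 = 3/5
¬x_3 = ¬2/5 = 3/5
x_3 → ¬x_3 = 2/5 → 3/5 = 1
(¬x_3 ∨ x_1) ∨ (x_3 → ¬x_3) = 3/5 ∨ 1 = 1
x_3 ↔ x_1 = 2/5 ↔ 2/5 = 1
((¬x_3 ∨ x_1) ∨ (x_3 → ¬x_3)) → (x_3 ↔ x_1) = 1 → 1 = 1
¬x_2 = ¬4/5 = 1/5
¬¬x_2 = ¬1/5 = 4/5
¬¬¬x_2 = ¬4/5 = 1/5
x_3 ↔ x_2 = 2/5 ↔ 4/5 = 3/5
x_3 → (x_3 ↔ x_2) = 2/5 → 3/5 = 1
¬¬¬x_2 ↔ (x_3 → (x_3 ↔ x_2)) = 1/5 ↔ 1 = 1/5
(((¬x_3 ∨ x_1) ∨ (x_3 → ¬x_3)) → (x_3 ↔ x_1)) ↔ (¬¬¬x_2 ↔ (x_3 → (x_3 ↔ x_2))) = 1 ↔ 1/5 = 1/5
¬((((¬x_3 ∨ x_1) ∨ (x_3 → ¬x_3)) → (x_3 ↔ x_1)) ↔ (¬¬¬x_2 ↔ (x_3 → (x_3 ↔ x_2)))) = ¬1/5 = 4/5

4/5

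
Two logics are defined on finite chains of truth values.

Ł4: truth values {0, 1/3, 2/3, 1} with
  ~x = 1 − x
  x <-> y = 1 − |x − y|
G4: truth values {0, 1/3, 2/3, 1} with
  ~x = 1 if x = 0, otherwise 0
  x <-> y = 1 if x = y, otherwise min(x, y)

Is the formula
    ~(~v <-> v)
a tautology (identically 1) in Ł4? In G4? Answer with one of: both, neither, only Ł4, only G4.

only G4

In Ł4: at v = 1/3 the value is 1/3 — not a tautology.
In G4: every assignment gives 1 — tautology.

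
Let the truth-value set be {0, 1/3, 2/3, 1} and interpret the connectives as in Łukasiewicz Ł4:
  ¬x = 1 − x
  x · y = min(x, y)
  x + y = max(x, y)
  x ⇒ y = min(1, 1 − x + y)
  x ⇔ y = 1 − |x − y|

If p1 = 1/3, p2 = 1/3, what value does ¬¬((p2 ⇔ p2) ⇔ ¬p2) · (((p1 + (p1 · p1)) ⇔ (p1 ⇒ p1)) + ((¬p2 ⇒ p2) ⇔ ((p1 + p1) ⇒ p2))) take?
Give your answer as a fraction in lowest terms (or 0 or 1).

2/3

p2 ⇔ p2 = 1/3 ⇔ 1/3 = 1
¬p2 = ¬1/3 = 2/3
(p2 ⇔ p2) ⇔ ¬p2 = 1 ⇔ 2/3 = 2/3
¬((p2 ⇔ p2) ⇔ ¬p2) = ¬2/3 = 1/3
¬¬((p2 ⇔ p2) ⇔ ¬p2) = ¬1/3 = 2/3
p1 · p1 = 1/3 · 1/3 = 1/3
p1 + (p1 · p1) = 1/3 + 1/3 = 1/3
p1 ⇒ p1 = 1/3 ⇒ 1/3 = 1
(p1 + (p1 · p1)) ⇔ (p1 ⇒ p1) = 1/3 ⇔ 1 = 1/3
¬p2 = ¬1/3 = 2/3
¬p2 ⇒ p2 = 2/3 ⇒ 1/3 = 2/3
p1 + p1 = 1/3 + 1/3 = 1/3
(p1 + p1) ⇒ p2 = 1/3 ⇒ 1/3 = 1
(¬p2 ⇒ p2) ⇔ ((p1 + p1) ⇒ p2) = 2/3 ⇔ 1 = 2/3
((p1 + (p1 · p1)) ⇔ (p1 ⇒ p1)) + ((¬p2 ⇒ p2) ⇔ ((p1 + p1) ⇒ p2)) = 1/3 + 2/3 = 2/3
¬¬((p2 ⇔ p2) ⇔ ¬p2) · (((p1 + (p1 · p1)) ⇔ (p1 ⇒ p1)) + ((¬p2 ⇒ p2) ⇔ ((p1 + p1) ⇒ p2))) = 2/3 · 2/3 = 2/3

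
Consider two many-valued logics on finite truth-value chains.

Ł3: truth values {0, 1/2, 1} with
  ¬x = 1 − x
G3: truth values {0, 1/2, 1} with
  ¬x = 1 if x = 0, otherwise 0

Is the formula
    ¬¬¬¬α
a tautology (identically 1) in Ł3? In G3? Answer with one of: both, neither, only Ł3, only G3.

In Ł3: at α = 0 the value is 0 — not a tautology.
In G3: at α = 0 the value is 0 — not a tautology.

neither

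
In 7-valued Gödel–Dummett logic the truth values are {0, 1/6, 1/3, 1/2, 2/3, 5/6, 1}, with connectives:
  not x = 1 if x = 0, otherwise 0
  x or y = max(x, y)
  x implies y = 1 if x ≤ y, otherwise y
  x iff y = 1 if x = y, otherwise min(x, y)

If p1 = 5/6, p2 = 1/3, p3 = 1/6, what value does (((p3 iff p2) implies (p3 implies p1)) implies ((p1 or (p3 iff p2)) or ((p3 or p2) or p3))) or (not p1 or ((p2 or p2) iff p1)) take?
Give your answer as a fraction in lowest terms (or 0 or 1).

5/6

p3 iff p2 = 1/6 iff 1/3 = 1/6
p3 implies p1 = 1/6 implies 5/6 = 1
(p3 iff p2) implies (p3 implies p1) = 1/6 implies 1 = 1
p3 iff p2 = 1/6 iff 1/3 = 1/6
p1 or (p3 iff p2) = 5/6 or 1/6 = 5/6
p3 or p2 = 1/6 or 1/3 = 1/3
(p3 or p2) or p3 = 1/3 or 1/6 = 1/3
(p1 or (p3 iff p2)) or ((p3 or p2) or p3) = 5/6 or 1/3 = 5/6
((p3 iff p2) implies (p3 implies p1)) implies ((p1 or (p3 iff p2)) or ((p3 or p2) or p3)) = 1 implies 5/6 = 5/6
not p1 = not 5/6 = 0
p2 or p2 = 1/3 or 1/3 = 1/3
(p2 or p2) iff p1 = 1/3 iff 5/6 = 1/3
not p1 or ((p2 or p2) iff p1) = 0 or 1/3 = 1/3
(((p3 iff p2) implies (p3 implies p1)) implies ((p1 or (p3 iff p2)) or ((p3 or p2) or p3))) or (not p1 or ((p2 or p2) iff p1)) = 5/6 or 1/3 = 5/6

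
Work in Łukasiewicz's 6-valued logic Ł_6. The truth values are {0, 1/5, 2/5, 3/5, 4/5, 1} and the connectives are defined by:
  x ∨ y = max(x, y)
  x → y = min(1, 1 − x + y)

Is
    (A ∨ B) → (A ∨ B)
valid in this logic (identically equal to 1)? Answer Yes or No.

Yes

At A = 1, B = 4/5, for instance:
A ∨ B = 1 ∨ 4/5 = 1
(A ∨ B) → (A ∨ B) = 1 → 1 = 1
and checking the remaining 35 assignments likewise gives ≥ 1 in every case.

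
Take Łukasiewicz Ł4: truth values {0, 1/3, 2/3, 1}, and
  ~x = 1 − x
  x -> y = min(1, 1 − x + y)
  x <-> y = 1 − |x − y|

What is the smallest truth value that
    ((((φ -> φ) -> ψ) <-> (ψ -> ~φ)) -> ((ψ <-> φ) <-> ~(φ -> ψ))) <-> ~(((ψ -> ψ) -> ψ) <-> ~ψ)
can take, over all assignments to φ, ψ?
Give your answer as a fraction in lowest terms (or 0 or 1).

1/3

Take φ = 0, ψ = 1/3:
φ -> φ = 0 -> 0 = 1
(φ -> φ) -> ψ = 1 -> 1/3 = 1/3
~φ = ~0 = 1
ψ -> ~φ = 1/3 -> 1 = 1
((φ -> φ) -> ψ) <-> (ψ -> ~φ) = 1/3 <-> 1 = 1/3
ψ <-> φ = 1/3 <-> 0 = 2/3
φ -> ψ = 0 -> 1/3 = 1
~(φ -> ψ) = ~1 = 0
(ψ <-> φ) <-> ~(φ -> ψ) = 2/3 <-> 0 = 1/3
(((φ -> φ) -> ψ) <-> (ψ -> ~φ)) -> ((ψ <-> φ) <-> ~(φ -> ψ)) = 1/3 -> 1/3 = 1
ψ -> ψ = 1/3 -> 1/3 = 1
(ψ -> ψ) -> ψ = 1 -> 1/3 = 1/3
~ψ = ~1/3 = 2/3
((ψ -> ψ) -> ψ) <-> ~ψ = 1/3 <-> 2/3 = 2/3
~(((ψ -> ψ) -> ψ) <-> ~ψ) = ~2/3 = 1/3
((((φ -> φ) -> ψ) <-> (ψ -> ~φ)) -> ((ψ <-> φ) <-> ~(φ -> ψ))) <-> ~(((ψ -> ψ) -> ψ) <-> ~ψ) = 1 <-> 1/3 = 1/3
No assignment yields a value below 1/3, so this is the minimum.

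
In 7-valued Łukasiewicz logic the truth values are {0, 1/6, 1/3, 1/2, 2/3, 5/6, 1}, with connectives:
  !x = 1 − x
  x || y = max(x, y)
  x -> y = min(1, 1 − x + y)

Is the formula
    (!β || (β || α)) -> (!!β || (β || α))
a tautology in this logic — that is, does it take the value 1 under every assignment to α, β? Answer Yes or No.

No

Counterexample: take α = 0, β = 0.
!β = !0 = 1
β || α = 0 || 0 = 0
!β || (β || α) = 1 || 0 = 1
!β = !0 = 1
!!β = !1 = 0
β || α = 0 || 0 = 0
!!β || (β || α) = 0 || 0 = 0
(!β || (β || α)) -> (!!β || (β || α)) = 1 -> 0 = 0
This gives 0 ≠ 1.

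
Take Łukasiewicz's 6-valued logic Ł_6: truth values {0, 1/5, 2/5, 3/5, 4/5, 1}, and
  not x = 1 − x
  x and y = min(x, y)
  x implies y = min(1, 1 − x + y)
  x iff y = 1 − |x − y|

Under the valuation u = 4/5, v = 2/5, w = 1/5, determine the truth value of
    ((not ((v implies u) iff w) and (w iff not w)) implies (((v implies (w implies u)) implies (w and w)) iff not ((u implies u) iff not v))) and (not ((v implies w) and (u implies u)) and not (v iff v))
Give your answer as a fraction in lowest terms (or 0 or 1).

v implies u = 2/5 implies 4/5 = 1
(v implies u) iff w = 1 iff 1/5 = 1/5
not ((v implies u) iff w) = not 1/5 = 4/5
not w = not 1/5 = 4/5
w iff not w = 1/5 iff 4/5 = 2/5
not ((v implies u) iff w) and (w iff not w) = 4/5 and 2/5 = 2/5
w implies u = 1/5 implies 4/5 = 1
v implies (w implies u) = 2/5 implies 1 = 1
w and w = 1/5 and 1/5 = 1/5
(v implies (w implies u)) implies (w and w) = 1 implies 1/5 = 1/5
u implies u = 4/5 implies 4/5 = 1
not v = not 2/5 = 3/5
(u implies u) iff not v = 1 iff 3/5 = 3/5
not ((u implies u) iff not v) = not 3/5 = 2/5
((v implies (w implies u)) implies (w and w)) iff not ((u implies u) iff not v) = 1/5 iff 2/5 = 4/5
(not ((v implies u) iff w) and (w iff not w)) implies (((v implies (w implies u)) implies (w and w)) iff not ((u implies u) iff not v)) = 2/5 implies 4/5 = 1
v implies w = 2/5 implies 1/5 = 4/5
u implies u = 4/5 implies 4/5 = 1
(v implies w) and (u implies u) = 4/5 and 1 = 4/5
not ((v implies w) and (u implies u)) = not 4/5 = 1/5
v iff v = 2/5 iff 2/5 = 1
not (v iff v) = not 1 = 0
not ((v implies w) and (u implies u)) and not (v iff v) = 1/5 and 0 = 0
((not ((v implies u) iff w) and (w iff not w)) implies (((v implies (w implies u)) implies (w and w)) iff not ((u implies u) iff not v))) and (not ((v implies w) and (u implies u)) and not (v iff v)) = 1 and 0 = 0

0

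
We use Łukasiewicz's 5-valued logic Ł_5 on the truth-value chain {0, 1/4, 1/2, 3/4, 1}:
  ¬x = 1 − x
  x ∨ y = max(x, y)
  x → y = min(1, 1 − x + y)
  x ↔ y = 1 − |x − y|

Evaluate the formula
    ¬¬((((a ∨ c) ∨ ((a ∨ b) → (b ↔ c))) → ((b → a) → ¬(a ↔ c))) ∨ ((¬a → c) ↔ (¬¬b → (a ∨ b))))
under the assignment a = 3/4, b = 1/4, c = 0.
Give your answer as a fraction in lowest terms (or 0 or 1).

3/4

a ∨ c = 3/4 ∨ 0 = 3/4
a ∨ b = 3/4 ∨ 1/4 = 3/4
b ↔ c = 1/4 ↔ 0 = 3/4
(a ∨ b) → (b ↔ c) = 3/4 → 3/4 = 1
(a ∨ c) ∨ ((a ∨ b) → (b ↔ c)) = 3/4 ∨ 1 = 1
b → a = 1/4 → 3/4 = 1
a ↔ c = 3/4 ↔ 0 = 1/4
¬(a ↔ c) = ¬1/4 = 3/4
(b → a) → ¬(a ↔ c) = 1 → 3/4 = 3/4
((a ∨ c) ∨ ((a ∨ b) → (b ↔ c))) → ((b → a) → ¬(a ↔ c)) = 1 → 3/4 = 3/4
¬a = ¬3/4 = 1/4
¬a → c = 1/4 → 0 = 3/4
¬b = ¬1/4 = 3/4
¬¬b = ¬3/4 = 1/4
a ∨ b = 3/4 ∨ 1/4 = 3/4
¬¬b → (a ∨ b) = 1/4 → 3/4 = 1
(¬a → c) ↔ (¬¬b → (a ∨ b)) = 3/4 ↔ 1 = 3/4
(((a ∨ c) ∨ ((a ∨ b) → (b ↔ c))) → ((b → a) → ¬(a ↔ c))) ∨ ((¬a → c) ↔ (¬¬b → (a ∨ b))) = 3/4 ∨ 3/4 = 3/4
¬((((a ∨ c) ∨ ((a ∨ b) → (b ↔ c))) → ((b → a) → ¬(a ↔ c))) ∨ ((¬a → c) ↔ (¬¬b → (a ∨ b)))) = ¬3/4 = 1/4
¬¬((((a ∨ c) ∨ ((a ∨ b) → (b ↔ c))) → ((b → a) → ¬(a ↔ c))) ∨ ((¬a → c) ↔ (¬¬b → (a ∨ b)))) = ¬1/4 = 3/4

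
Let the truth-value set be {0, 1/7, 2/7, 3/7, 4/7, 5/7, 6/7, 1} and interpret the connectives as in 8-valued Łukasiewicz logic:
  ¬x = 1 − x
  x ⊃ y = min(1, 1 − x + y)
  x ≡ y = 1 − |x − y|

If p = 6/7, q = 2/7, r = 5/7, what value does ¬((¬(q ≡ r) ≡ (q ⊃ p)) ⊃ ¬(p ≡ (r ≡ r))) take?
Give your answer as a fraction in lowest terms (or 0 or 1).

2/7

q ≡ r = 2/7 ≡ 5/7 = 4/7
¬(q ≡ r) = ¬4/7 = 3/7
q ⊃ p = 2/7 ⊃ 6/7 = 1
¬(q ≡ r) ≡ (q ⊃ p) = 3/7 ≡ 1 = 3/7
r ≡ r = 5/7 ≡ 5/7 = 1
p ≡ (r ≡ r) = 6/7 ≡ 1 = 6/7
¬(p ≡ (r ≡ r)) = ¬6/7 = 1/7
(¬(q ≡ r) ≡ (q ⊃ p)) ⊃ ¬(p ≡ (r ≡ r)) = 3/7 ⊃ 1/7 = 5/7
¬((¬(q ≡ r) ≡ (q ⊃ p)) ⊃ ¬(p ≡ (r ≡ r))) = ¬5/7 = 2/7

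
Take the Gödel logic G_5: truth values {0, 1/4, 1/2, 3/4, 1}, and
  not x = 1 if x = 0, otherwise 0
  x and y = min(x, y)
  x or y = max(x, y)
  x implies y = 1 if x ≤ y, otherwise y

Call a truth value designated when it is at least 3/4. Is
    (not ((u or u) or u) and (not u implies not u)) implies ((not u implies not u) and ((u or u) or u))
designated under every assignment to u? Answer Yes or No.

Counterexample: take u = 0.
u or u = 0 or 0 = 0
(u or u) or u = 0 or 0 = 0
not ((u or u) or u) = not 0 = 1
not u = not 0 = 1
not u = not 0 = 1
not u implies not u = 1 implies 1 = 1
not ((u or u) or u) and (not u implies not u) = 1 and 1 = 1
not u = not 0 = 1
not u = not 0 = 1
not u implies not u = 1 implies 1 = 1
u or u = 0 or 0 = 0
(u or u) or u = 0 or 0 = 0
(not u implies not u) and ((u or u) or u) = 1 and 0 = 0
(not ((u or u) or u) and (not u implies not u)) implies ((not u implies not u) and ((u or u) or u)) = 1 implies 0 = 0
This gives 0, which is below 3/4.

No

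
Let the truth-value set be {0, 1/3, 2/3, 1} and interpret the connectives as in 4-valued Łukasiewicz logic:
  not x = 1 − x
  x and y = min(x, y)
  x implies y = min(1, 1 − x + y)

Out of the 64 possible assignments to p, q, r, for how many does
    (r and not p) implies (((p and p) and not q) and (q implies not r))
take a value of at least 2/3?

value 1: 40 assignments (counts)
value 2/3: 14 assignments (counts)
value 1/3: 6 assignments
value 0: 4 assignments
So 54 of the 64 assignments meet the threshold.

54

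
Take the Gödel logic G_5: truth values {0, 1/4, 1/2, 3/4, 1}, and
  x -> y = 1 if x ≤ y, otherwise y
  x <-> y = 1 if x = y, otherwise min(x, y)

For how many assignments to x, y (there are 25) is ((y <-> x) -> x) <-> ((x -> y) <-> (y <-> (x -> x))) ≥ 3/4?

22

value 1: 19 assignments (counts)
value 3/4: 3 assignments (counts)
value 1/2: 2 assignments
value 1/4: 1 assignment
So 22 of the 25 assignments meet the threshold.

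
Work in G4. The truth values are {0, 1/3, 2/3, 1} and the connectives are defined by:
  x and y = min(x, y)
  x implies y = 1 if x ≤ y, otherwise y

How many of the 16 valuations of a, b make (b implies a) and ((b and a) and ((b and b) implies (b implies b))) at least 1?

a = 0, b = 0 ↦ 0  <
a = 0, b = 1/3 ↦ 0  <
a = 0, b = 2/3 ↦ 0  <
a = 0, b = 1 ↦ 0  <
a = 1/3, b = 0 ↦ 0  <
a = 1/3, b = 1/3 ↦ 1/3  <
a = 1/3, b = 2/3 ↦ 1/3  <
a = 1/3, b = 1 ↦ 1/3  <
a = 2/3, b = 0 ↦ 0  <
a = 2/3, b = 1/3 ↦ 1/3  <
a = 2/3, b = 2/3 ↦ 2/3  <
a = 2/3, b = 1 ↦ 2/3  <
a = 1, b = 0 ↦ 0  <
a = 1, b = 1/3 ↦ 1/3  <
a = 1, b = 2/3 ↦ 2/3  <
a = 1, b = 1 ↦ 1  ≥
So 1 of the 16 assignments meets the threshold.

1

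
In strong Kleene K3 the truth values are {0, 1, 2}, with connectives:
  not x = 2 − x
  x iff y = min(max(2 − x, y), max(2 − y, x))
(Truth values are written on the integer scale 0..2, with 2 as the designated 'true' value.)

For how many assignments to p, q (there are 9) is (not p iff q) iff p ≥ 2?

p = 0, q = 0 ↦ 2  ≥
p = 0, q = 1 ↦ 1  <
p = 0, q = 2 ↦ 0  <
p = 1, q = 0 ↦ 1  <
p = 1, q = 1 ↦ 1  <
p = 1, q = 2 ↦ 1  <
p = 2, q = 0 ↦ 2  ≥
p = 2, q = 1 ↦ 1  <
p = 2, q = 2 ↦ 0  <
So 2 of the 9 assignments meet the threshold.

2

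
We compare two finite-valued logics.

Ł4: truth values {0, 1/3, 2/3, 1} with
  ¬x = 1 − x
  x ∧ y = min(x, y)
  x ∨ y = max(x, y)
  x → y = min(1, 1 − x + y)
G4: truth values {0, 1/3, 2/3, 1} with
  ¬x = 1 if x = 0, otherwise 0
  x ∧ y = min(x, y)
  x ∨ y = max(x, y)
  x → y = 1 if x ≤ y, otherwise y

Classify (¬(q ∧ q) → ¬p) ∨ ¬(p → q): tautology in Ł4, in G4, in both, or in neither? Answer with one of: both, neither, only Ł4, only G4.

In Ł4: at p = 1/3, q = 0 the value is 2/3 — not a tautology.
In G4: every assignment gives 1 — tautology.

only G4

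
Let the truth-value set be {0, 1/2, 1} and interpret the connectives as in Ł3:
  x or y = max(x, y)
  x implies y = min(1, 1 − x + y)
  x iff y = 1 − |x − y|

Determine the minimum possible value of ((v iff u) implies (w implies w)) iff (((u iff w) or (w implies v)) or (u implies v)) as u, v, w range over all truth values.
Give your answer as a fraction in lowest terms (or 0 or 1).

Take u = 1/2, v = 0, w = 1:
v iff u = 0 iff 1/2 = 1/2
w implies w = 1 implies 1 = 1
(v iff u) implies (w implies w) = 1/2 implies 1 = 1
u iff w = 1/2 iff 1 = 1/2
w implies v = 1 implies 0 = 0
(u iff w) or (w implies v) = 1/2 or 0 = 1/2
u implies v = 1/2 implies 0 = 1/2
((u iff w) or (w implies v)) or (u implies v) = 1/2 or 1/2 = 1/2
((v iff u) implies (w implies w)) iff (((u iff w) or (w implies v)) or (u implies v)) = 1 iff 1/2 = 1/2
No assignment yields a value below 1/2, so this is the minimum.

1/2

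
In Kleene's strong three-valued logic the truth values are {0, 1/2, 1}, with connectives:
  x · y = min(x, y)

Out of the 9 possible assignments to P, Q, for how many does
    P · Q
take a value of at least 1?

1

P = 0, Q = 0 ↦ 0  <
P = 0, Q = 1/2 ↦ 0  <
P = 0, Q = 1 ↦ 0  <
P = 1/2, Q = 0 ↦ 0  <
P = 1/2, Q = 1/2 ↦ 1/2  <
P = 1/2, Q = 1 ↦ 1/2  <
P = 1, Q = 0 ↦ 0  <
P = 1, Q = 1/2 ↦ 1/2  <
P = 1, Q = 1 ↦ 1  ≥
So 1 of the 9 assignments meets the threshold.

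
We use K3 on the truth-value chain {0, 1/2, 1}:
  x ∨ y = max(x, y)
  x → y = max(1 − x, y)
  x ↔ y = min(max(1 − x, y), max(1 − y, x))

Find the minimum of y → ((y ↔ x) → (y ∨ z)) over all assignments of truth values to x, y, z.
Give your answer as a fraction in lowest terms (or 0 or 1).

Take x = 0, y = 1/2, z = 0:
y ↔ x = 1/2 ↔ 0 = 1/2
y ∨ z = 1/2 ∨ 0 = 1/2
(y ↔ x) → (y ∨ z) = 1/2 → 1/2 = 1/2
y → ((y ↔ x) → (y ∨ z)) = 1/2 → 1/2 = 1/2
No assignment yields a value below 1/2, so this is the minimum.

1/2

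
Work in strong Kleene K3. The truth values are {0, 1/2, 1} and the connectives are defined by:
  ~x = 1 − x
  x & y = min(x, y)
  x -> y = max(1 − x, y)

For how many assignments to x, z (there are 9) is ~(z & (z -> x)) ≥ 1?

x = 0, z = 0 ↦ 1  ≥
x = 0, z = 1/2 ↦ 1/2  <
x = 0, z = 1 ↦ 1  ≥
x = 1/2, z = 0 ↦ 1  ≥
x = 1/2, z = 1/2 ↦ 1/2  <
x = 1/2, z = 1 ↦ 1/2  <
x = 1, z = 0 ↦ 1  ≥
x = 1, z = 1/2 ↦ 1/2  <
x = 1, z = 1 ↦ 0  <
So 4 of the 9 assignments meet the threshold.

4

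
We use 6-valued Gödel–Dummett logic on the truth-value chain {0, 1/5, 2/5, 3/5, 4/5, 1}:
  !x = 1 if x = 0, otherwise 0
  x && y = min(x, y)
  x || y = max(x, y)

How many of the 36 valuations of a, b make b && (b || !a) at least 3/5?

value 1: 6 assignments (counts)
value 4/5: 6 assignments (counts)
value 3/5: 6 assignments (counts)
value 2/5: 6 assignments
value 1/5: 6 assignments
value 0: 6 assignments
So 18 of the 36 assignments meet the threshold.

18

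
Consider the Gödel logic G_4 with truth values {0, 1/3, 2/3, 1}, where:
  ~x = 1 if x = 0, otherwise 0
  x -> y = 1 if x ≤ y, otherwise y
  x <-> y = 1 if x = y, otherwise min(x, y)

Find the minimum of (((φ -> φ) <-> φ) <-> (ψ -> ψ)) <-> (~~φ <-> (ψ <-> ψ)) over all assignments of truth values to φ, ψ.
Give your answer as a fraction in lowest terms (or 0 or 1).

Take φ = 1/3, ψ = 0:
φ -> φ = 1/3 -> 1/3 = 1
(φ -> φ) <-> φ = 1 <-> 1/3 = 1/3
ψ -> ψ = 0 -> 0 = 1
((φ -> φ) <-> φ) <-> (ψ -> ψ) = 1/3 <-> 1 = 1/3
~φ = ~1/3 = 0
~~φ = ~0 = 1
ψ <-> ψ = 0 <-> 0 = 1
~~φ <-> (ψ <-> ψ) = 1 <-> 1 = 1
(((φ -> φ) <-> φ) <-> (ψ -> ψ)) <-> (~~φ <-> (ψ <-> ψ)) = 1/3 <-> 1 = 1/3
No assignment yields a value below 1/3, so this is the minimum.

1/3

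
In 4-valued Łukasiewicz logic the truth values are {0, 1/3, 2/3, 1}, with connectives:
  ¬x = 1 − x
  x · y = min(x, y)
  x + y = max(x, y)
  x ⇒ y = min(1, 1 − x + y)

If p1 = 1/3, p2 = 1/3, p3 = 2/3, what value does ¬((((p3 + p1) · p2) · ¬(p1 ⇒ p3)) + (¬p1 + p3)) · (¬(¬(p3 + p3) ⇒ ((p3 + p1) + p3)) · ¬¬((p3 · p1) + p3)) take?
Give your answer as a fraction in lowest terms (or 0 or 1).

p3 + p1 = 2/3 + 1/3 = 2/3
(p3 + p1) · p2 = 2/3 · 1/3 = 1/3
p1 ⇒ p3 = 1/3 ⇒ 2/3 = 1
¬(p1 ⇒ p3) = ¬1 = 0
((p3 + p1) · p2) · ¬(p1 ⇒ p3) = 1/3 · 0 = 0
¬p1 = ¬1/3 = 2/3
¬p1 + p3 = 2/3 + 2/3 = 2/3
(((p3 + p1) · p2) · ¬(p1 ⇒ p3)) + (¬p1 + p3) = 0 + 2/3 = 2/3
¬((((p3 + p1) · p2) · ¬(p1 ⇒ p3)) + (¬p1 + p3)) = ¬2/3 = 1/3
p3 + p3 = 2/3 + 2/3 = 2/3
¬(p3 + p3) = ¬2/3 = 1/3
p3 + p1 = 2/3 + 1/3 = 2/3
(p3 + p1) + p3 = 2/3 + 2/3 = 2/3
¬(p3 + p3) ⇒ ((p3 + p1) + p3) = 1/3 ⇒ 2/3 = 1
¬(¬(p3 + p3) ⇒ ((p3 + p1) + p3)) = ¬1 = 0
p3 · p1 = 2/3 · 1/3 = 1/3
(p3 · p1) + p3 = 1/3 + 2/3 = 2/3
¬((p3 · p1) + p3) = ¬2/3 = 1/3
¬¬((p3 · p1) + p3) = ¬1/3 = 2/3
¬(¬(p3 + p3) ⇒ ((p3 + p1) + p3)) · ¬¬((p3 · p1) + p3) = 0 · 2/3 = 0
¬((((p3 + p1) · p2) · ¬(p1 ⇒ p3)) + (¬p1 + p3)) · (¬(¬(p3 + p3) ⇒ ((p3 + p1) + p3)) · ¬¬((p3 · p1) + p3)) = 1/3 · 0 = 0

0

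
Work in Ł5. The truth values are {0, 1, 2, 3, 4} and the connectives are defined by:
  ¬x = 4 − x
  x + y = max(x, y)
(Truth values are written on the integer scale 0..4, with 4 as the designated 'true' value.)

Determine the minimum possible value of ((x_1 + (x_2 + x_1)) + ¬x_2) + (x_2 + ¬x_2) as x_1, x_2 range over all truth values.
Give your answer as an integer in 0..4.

Take x_1 = 0, x_2 = 2:
x_2 + x_1 = 2 + 0 = 2
x_1 + (x_2 + x_1) = 0 + 2 = 2
¬x_2 = ¬2 = 2
(x_1 + (x_2 + x_1)) + ¬x_2 = 2 + 2 = 2
¬x_2 = ¬2 = 2
x_2 + ¬x_2 = 2 + 2 = 2
((x_1 + (x_2 + x_1)) + ¬x_2) + (x_2 + ¬x_2) = 2 + 2 = 2
No assignment yields a value below 2, so this is the minimum.

2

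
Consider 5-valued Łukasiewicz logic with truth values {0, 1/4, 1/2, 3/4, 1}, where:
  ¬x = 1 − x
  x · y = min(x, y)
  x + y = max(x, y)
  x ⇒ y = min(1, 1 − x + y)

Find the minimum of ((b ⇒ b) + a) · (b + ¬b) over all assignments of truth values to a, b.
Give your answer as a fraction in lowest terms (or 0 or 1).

Take a = 0, b = 1/2:
b ⇒ b = 1/2 ⇒ 1/2 = 1
(b ⇒ b) + a = 1 + 0 = 1
¬b = ¬1/2 = 1/2
b + ¬b = 1/2 + 1/2 = 1/2
((b ⇒ b) + a) · (b + ¬b) = 1 · 1/2 = 1/2
No assignment yields a value below 1/2, so this is the minimum.

1/2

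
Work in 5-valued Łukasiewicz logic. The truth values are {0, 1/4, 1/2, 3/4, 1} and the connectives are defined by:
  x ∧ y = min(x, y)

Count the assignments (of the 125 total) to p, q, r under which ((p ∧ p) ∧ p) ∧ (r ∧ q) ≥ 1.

value 1: 1 assignment (counts)
value 3/4: 7 assignments
value 1/2: 19 assignments
value 1/4: 37 assignments
value 0: 61 assignments
So 1 of the 125 assignments meets the threshold.

1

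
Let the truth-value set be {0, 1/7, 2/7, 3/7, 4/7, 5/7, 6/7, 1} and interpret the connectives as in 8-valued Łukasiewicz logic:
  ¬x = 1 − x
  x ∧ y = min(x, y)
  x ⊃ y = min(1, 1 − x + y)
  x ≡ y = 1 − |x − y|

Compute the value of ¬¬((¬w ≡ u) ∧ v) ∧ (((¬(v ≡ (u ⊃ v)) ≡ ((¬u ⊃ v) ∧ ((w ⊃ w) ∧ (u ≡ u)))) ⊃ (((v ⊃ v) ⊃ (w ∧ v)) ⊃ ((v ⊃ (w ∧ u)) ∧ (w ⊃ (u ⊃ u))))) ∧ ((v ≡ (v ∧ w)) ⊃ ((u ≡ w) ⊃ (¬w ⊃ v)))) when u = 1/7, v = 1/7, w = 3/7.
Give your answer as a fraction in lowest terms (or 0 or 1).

1/7

¬w = ¬3/7 = 4/7
¬w ≡ u = 4/7 ≡ 1/7 = 4/7
(¬w ≡ u) ∧ v = 4/7 ∧ 1/7 = 1/7
¬((¬w ≡ u) ∧ v) = ¬1/7 = 6/7
¬¬((¬w ≡ u) ∧ v) = ¬6/7 = 1/7
u ⊃ v = 1/7 ⊃ 1/7 = 1
v ≡ (u ⊃ v) = 1/7 ≡ 1 = 1/7
¬(v ≡ (u ⊃ v)) = ¬1/7 = 6/7
¬u = ¬1/7 = 6/7
¬u ⊃ v = 6/7 ⊃ 1/7 = 2/7
w ⊃ w = 3/7 ⊃ 3/7 = 1
u ≡ u = 1/7 ≡ 1/7 = 1
(w ⊃ w) ∧ (u ≡ u) = 1 ∧ 1 = 1
(¬u ⊃ v) ∧ ((w ⊃ w) ∧ (u ≡ u)) = 2/7 ∧ 1 = 2/7
¬(v ≡ (u ⊃ v)) ≡ ((¬u ⊃ v) ∧ ((w ⊃ w) ∧ (u ≡ u))) = 6/7 ≡ 2/7 = 3/7
v ⊃ v = 1/7 ⊃ 1/7 = 1
w ∧ v = 3/7 ∧ 1/7 = 1/7
(v ⊃ v) ⊃ (w ∧ v) = 1 ⊃ 1/7 = 1/7
w ∧ u = 3/7 ∧ 1/7 = 1/7
v ⊃ (w ∧ u) = 1/7 ⊃ 1/7 = 1
u ⊃ u = 1/7 ⊃ 1/7 = 1
w ⊃ (u ⊃ u) = 3/7 ⊃ 1 = 1
(v ⊃ (w ∧ u)) ∧ (w ⊃ (u ⊃ u)) = 1 ∧ 1 = 1
((v ⊃ v) ⊃ (w ∧ v)) ⊃ ((v ⊃ (w ∧ u)) ∧ (w ⊃ (u ⊃ u))) = 1/7 ⊃ 1 = 1
(¬(v ≡ (u ⊃ v)) ≡ ((¬u ⊃ v) ∧ ((w ⊃ w) ∧ (u ≡ u)))) ⊃ (((v ⊃ v) ⊃ (w ∧ v)) ⊃ ((v ⊃ (w ∧ u)) ∧ (w ⊃ (u ⊃ u)))) = 3/7 ⊃ 1 = 1
v ∧ w = 1/7 ∧ 3/7 = 1/7
v ≡ (v ∧ w) = 1/7 ≡ 1/7 = 1
u ≡ w = 1/7 ≡ 3/7 = 5/7
¬w = ¬3/7 = 4/7
¬w ⊃ v = 4/7 ⊃ 1/7 = 4/7
(u ≡ w) ⊃ (¬w ⊃ v) = 5/7 ⊃ 4/7 = 6/7
(v ≡ (v ∧ w)) ⊃ ((u ≡ w) ⊃ (¬w ⊃ v)) = 1 ⊃ 6/7 = 6/7
((¬(v ≡ (u ⊃ v)) ≡ ((¬u ⊃ v) ∧ ((w ⊃ w) ∧ (u ≡ u)))) ⊃ (((v ⊃ v) ⊃ (w ∧ v)) ⊃ ((v ⊃ (w ∧ u)) ∧ (w ⊃ (u ⊃ u))))) ∧ ((v ≡ (v ∧ w)) ⊃ ((u ≡ w) ⊃ (¬w ⊃ v))) = 1 ∧ 6/7 = 6/7
¬¬((¬w ≡ u) ∧ v) ∧ (((¬(v ≡ (u ⊃ v)) ≡ ((¬u ⊃ v) ∧ ((w ⊃ w) ∧ (u ≡ u)))) ⊃ (((v ⊃ v) ⊃ (w ∧ v)) ⊃ ((v ⊃ (w ∧ u)) ∧ (w ⊃ (u ⊃ u))))) ∧ ((v ≡ (v ∧ w)) ⊃ ((u ≡ w) ⊃ (¬w ⊃ v)))) = 1/7 ∧ 6/7 = 1/7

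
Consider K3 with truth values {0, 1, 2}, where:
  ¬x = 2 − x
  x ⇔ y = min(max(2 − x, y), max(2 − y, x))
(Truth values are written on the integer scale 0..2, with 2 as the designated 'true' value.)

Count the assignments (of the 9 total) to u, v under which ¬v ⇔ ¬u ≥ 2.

2

u = 0, v = 0 ↦ 2  ≥
u = 0, v = 1 ↦ 1  <
u = 0, v = 2 ↦ 0  <
u = 1, v = 0 ↦ 1  <
u = 1, v = 1 ↦ 1  <
u = 1, v = 2 ↦ 1  <
u = 2, v = 0 ↦ 0  <
u = 2, v = 1 ↦ 1  <
u = 2, v = 2 ↦ 2  ≥
So 2 of the 9 assignments meet the threshold.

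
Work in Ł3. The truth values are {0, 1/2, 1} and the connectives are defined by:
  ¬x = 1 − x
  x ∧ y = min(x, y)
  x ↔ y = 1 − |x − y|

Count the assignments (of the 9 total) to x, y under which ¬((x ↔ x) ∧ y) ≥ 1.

3

x = 0, y = 0 ↦ 1  ≥
x = 0, y = 1/2 ↦ 1/2  <
x = 0, y = 1 ↦ 0  <
x = 1/2, y = 0 ↦ 1  ≥
x = 1/2, y = 1/2 ↦ 1/2  <
x = 1/2, y = 1 ↦ 0  <
x = 1, y = 0 ↦ 1  ≥
x = 1, y = 1/2 ↦ 1/2  <
x = 1, y = 1 ↦ 0  <
So 3 of the 9 assignments meet the threshold.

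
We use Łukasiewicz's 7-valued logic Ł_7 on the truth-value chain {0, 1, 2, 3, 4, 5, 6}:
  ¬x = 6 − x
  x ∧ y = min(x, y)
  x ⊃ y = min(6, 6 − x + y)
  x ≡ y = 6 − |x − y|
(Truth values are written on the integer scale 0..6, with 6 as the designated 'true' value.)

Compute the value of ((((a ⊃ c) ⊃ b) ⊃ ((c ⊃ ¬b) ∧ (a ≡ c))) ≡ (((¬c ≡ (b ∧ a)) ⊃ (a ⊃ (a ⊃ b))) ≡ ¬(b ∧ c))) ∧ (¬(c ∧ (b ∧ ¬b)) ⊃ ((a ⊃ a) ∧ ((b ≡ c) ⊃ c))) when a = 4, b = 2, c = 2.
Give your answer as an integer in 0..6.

a ⊃ c = 4 ⊃ 2 = 4
(a ⊃ c) ⊃ b = 4 ⊃ 2 = 4
¬b = ¬2 = 4
c ⊃ ¬b = 2 ⊃ 4 = 6
a ≡ c = 4 ≡ 2 = 4
(c ⊃ ¬b) ∧ (a ≡ c) = 6 ∧ 4 = 4
((a ⊃ c) ⊃ b) ⊃ ((c ⊃ ¬b) ∧ (a ≡ c)) = 4 ⊃ 4 = 6
¬c = ¬2 = 4
b ∧ a = 2 ∧ 4 = 2
¬c ≡ (b ∧ a) = 4 ≡ 2 = 4
a ⊃ b = 4 ⊃ 2 = 4
a ⊃ (a ⊃ b) = 4 ⊃ 4 = 6
(¬c ≡ (b ∧ a)) ⊃ (a ⊃ (a ⊃ b)) = 4 ⊃ 6 = 6
b ∧ c = 2 ∧ 2 = 2
¬(b ∧ c) = ¬2 = 4
((¬c ≡ (b ∧ a)) ⊃ (a ⊃ (a ⊃ b))) ≡ ¬(b ∧ c) = 6 ≡ 4 = 4
(((a ⊃ c) ⊃ b) ⊃ ((c ⊃ ¬b) ∧ (a ≡ c))) ≡ (((¬c ≡ (b ∧ a)) ⊃ (a ⊃ (a ⊃ b))) ≡ ¬(b ∧ c)) = 6 ≡ 4 = 4
¬b = ¬2 = 4
b ∧ ¬b = 2 ∧ 4 = 2
c ∧ (b ∧ ¬b) = 2 ∧ 2 = 2
¬(c ∧ (b ∧ ¬b)) = ¬2 = 4
a ⊃ a = 4 ⊃ 4 = 6
b ≡ c = 2 ≡ 2 = 6
(b ≡ c) ⊃ c = 6 ⊃ 2 = 2
(a ⊃ a) ∧ ((b ≡ c) ⊃ c) = 6 ∧ 2 = 2
¬(c ∧ (b ∧ ¬b)) ⊃ ((a ⊃ a) ∧ ((b ≡ c) ⊃ c)) = 4 ⊃ 2 = 4
((((a ⊃ c) ⊃ b) ⊃ ((c ⊃ ¬b) ∧ (a ≡ c))) ≡ (((¬c ≡ (b ∧ a)) ⊃ (a ⊃ (a ⊃ b))) ≡ ¬(b ∧ c))) ∧ (¬(c ∧ (b ∧ ¬b)) ⊃ ((a ⊃ a) ∧ ((b ≡ c) ⊃ c))) = 4 ∧ 4 = 4

4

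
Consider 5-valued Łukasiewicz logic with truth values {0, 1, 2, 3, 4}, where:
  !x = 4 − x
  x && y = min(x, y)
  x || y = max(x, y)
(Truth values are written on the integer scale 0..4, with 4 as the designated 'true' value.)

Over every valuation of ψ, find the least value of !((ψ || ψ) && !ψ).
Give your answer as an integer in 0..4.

Take ψ = 2:
ψ || ψ = 2 || 2 = 2
!ψ = !2 = 2
(ψ || ψ) && !ψ = 2 && 2 = 2
!((ψ || ψ) && !ψ) = !2 = 2
No assignment yields a value below 2, so this is the minimum.

2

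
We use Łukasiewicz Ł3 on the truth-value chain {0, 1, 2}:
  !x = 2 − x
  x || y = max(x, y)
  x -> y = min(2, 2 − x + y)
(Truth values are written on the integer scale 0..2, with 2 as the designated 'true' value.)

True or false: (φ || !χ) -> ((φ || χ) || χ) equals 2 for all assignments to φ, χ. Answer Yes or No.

Counterexample: take φ = 0, χ = 0.
!χ = !0 = 2
φ || !χ = 0 || 2 = 2
φ || χ = 0 || 0 = 0
(φ || χ) || χ = 0 || 0 = 0
(φ || !χ) -> ((φ || χ) || χ) = 2 -> 0 = 0
This gives 0 ≠ 2.

No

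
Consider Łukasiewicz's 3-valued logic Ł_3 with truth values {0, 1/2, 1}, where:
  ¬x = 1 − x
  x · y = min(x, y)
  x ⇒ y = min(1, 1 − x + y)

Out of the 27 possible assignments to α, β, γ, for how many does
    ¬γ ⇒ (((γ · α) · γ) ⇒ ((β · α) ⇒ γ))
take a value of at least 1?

value 1: 27 assignments (counts)
So 27 of the 27 assignments meet the threshold.

27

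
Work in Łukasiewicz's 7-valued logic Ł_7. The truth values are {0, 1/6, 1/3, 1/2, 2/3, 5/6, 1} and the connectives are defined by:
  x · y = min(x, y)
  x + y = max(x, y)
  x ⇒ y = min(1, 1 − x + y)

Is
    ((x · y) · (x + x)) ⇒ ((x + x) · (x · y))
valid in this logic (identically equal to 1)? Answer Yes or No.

At x = 1, y = 2/3, for instance:
x · y = 1 · 2/3 = 2/3
x + x = 1 + 1 = 1
(x · y) · (x + x) = 2/3 · 1 = 2/3
(x + x) · (x · y) = 1 · 2/3 = 2/3
((x · y) · (x + x)) ⇒ ((x + x) · (x · y)) = 2/3 ⇒ 2/3 = 1
and checking the remaining 48 assignments likewise gives ≥ 1 in every case.

Yes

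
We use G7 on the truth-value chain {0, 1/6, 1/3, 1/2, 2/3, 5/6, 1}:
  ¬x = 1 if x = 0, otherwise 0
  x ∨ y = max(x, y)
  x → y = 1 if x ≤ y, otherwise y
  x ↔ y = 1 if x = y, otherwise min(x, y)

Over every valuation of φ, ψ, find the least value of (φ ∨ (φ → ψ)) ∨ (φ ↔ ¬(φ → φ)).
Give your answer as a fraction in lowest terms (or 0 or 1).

1/6

Take φ = 1/6, ψ = 0:
φ → ψ = 1/6 → 0 = 0
φ ∨ (φ → ψ) = 1/6 ∨ 0 = 1/6
φ → φ = 1/6 → 1/6 = 1
¬(φ → φ) = ¬1 = 0
φ ↔ ¬(φ → φ) = 1/6 ↔ 0 = 0
(φ ∨ (φ → ψ)) ∨ (φ ↔ ¬(φ → φ)) = 1/6 ∨ 0 = 1/6
No assignment yields a value below 1/6, so this is the minimum.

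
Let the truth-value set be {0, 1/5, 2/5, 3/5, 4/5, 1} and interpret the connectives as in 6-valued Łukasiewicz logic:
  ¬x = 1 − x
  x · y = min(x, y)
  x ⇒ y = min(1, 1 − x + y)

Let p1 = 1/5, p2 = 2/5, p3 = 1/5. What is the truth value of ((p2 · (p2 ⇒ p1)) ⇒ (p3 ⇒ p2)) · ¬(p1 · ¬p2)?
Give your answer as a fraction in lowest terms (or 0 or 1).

4/5

p2 ⇒ p1 = 2/5 ⇒ 1/5 = 4/5
p2 · (p2 ⇒ p1) = 2/5 · 4/5 = 2/5
p3 ⇒ p2 = 1/5 ⇒ 2/5 = 1
(p2 · (p2 ⇒ p1)) ⇒ (p3 ⇒ p2) = 2/5 ⇒ 1 = 1
¬p2 = ¬2/5 = 3/5
p1 · ¬p2 = 1/5 · 3/5 = 1/5
¬(p1 · ¬p2) = ¬1/5 = 4/5
((p2 · (p2 ⇒ p1)) ⇒ (p3 ⇒ p2)) · ¬(p1 · ¬p2) = 1 · 4/5 = 4/5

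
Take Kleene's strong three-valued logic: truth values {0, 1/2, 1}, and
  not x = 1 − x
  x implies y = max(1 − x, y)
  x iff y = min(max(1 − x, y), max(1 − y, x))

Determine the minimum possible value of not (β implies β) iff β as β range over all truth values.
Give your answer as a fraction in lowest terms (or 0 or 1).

Take β = 1:
β implies β = 1 implies 1 = 1
not (β implies β) = not 1 = 0
not (β implies β) iff β = 0 iff 1 = 0
No assignment yields a value below 0, so this is the minimum.

0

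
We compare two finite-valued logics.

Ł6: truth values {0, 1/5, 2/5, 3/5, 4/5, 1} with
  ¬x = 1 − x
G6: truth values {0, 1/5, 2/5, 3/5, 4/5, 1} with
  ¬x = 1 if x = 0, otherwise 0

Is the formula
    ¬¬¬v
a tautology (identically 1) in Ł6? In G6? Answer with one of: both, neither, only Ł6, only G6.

neither

In Ł6: at v = 1/5 the value is 4/5 — not a tautology.
In G6: at v = 1/5 the value is 0 — not a tautology.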